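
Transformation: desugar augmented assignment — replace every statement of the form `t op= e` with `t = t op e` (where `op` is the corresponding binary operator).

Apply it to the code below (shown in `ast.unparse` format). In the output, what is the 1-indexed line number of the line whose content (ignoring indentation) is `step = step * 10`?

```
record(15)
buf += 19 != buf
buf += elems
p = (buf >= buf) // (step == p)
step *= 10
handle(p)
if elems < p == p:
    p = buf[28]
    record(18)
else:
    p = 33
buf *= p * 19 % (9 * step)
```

5

Transformed code:
record(15)
buf = buf + (19 != buf)
buf = buf + elems
p = (buf >= buf) // (step == p)
step = step * 10
handle(p)
if elems < p == p:
    p = buf[28]
    record(18)
else:
    p = 33
buf = buf * (p * 19 % (9 * step))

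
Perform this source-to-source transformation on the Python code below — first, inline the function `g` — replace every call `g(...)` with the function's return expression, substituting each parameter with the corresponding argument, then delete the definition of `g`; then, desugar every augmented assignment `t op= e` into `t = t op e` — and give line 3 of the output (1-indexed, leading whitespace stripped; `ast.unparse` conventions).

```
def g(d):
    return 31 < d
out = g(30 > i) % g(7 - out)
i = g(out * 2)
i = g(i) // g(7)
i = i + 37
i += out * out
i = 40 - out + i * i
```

i = (31 < i) // (31 < 7)

Transformed code:
out = (31 < (30 > i)) % (31 < 7 - out)
i = 31 < out * 2
i = (31 < i) // (31 < 7)
i = i + 37
i = i + out * out
i = 40 - out + i * i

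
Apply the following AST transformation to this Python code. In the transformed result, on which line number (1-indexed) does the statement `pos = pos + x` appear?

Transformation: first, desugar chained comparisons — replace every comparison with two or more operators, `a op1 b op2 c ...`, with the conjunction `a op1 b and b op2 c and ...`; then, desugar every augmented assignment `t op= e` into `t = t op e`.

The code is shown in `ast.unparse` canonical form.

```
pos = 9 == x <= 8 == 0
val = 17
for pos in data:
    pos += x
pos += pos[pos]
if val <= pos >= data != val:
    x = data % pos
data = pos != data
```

4

Transformed code:
pos = 9 == x and x <= 8 and (8 == 0)
val = 17
for pos in data:
    pos = pos + x
pos = pos + pos[pos]
if val <= pos and pos >= data and (data != val):
    x = data % pos
data = pos != data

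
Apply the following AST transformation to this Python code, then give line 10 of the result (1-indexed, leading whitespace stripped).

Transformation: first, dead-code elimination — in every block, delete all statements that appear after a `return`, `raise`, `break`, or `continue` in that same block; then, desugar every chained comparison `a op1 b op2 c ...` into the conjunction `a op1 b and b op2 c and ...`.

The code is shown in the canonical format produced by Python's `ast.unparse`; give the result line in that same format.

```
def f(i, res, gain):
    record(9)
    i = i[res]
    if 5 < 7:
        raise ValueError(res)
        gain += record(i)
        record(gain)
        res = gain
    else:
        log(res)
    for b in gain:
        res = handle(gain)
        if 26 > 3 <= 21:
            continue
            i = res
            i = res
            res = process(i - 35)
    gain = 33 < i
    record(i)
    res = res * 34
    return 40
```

if 26 > 3 and 3 <= 21:

Transformed code:
def f(i, res, gain):
    record(9)
    i = i[res]
    if 5 < 7:
        raise ValueError(res)
    else:
        log(res)
    for b in gain:
        res = handle(gain)
        if 26 > 3 and 3 <= 21:
            continue
    gain = 33 < i
    record(i)
    res = res * 34
    return 40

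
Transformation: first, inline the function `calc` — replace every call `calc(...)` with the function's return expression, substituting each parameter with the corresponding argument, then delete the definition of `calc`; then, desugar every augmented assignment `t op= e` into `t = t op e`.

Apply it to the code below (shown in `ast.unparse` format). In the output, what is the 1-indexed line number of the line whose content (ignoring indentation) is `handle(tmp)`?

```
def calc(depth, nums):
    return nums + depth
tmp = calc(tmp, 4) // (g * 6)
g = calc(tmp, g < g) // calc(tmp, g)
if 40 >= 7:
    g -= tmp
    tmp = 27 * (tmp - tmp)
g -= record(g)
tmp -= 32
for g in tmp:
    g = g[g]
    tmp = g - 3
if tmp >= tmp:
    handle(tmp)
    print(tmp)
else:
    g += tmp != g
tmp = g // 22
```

12

Transformed code:
tmp = (4 + tmp) // (g * 6)
g = ((g < g) + tmp) // (g + tmp)
if 40 >= 7:
    g = g - tmp
    tmp = 27 * (tmp - tmp)
g = g - record(g)
tmp = tmp - 32
for g in tmp:
    g = g[g]
    tmp = g - 3
if tmp >= tmp:
    handle(tmp)
    print(tmp)
else:
    g = g + (tmp != g)
tmp = g // 22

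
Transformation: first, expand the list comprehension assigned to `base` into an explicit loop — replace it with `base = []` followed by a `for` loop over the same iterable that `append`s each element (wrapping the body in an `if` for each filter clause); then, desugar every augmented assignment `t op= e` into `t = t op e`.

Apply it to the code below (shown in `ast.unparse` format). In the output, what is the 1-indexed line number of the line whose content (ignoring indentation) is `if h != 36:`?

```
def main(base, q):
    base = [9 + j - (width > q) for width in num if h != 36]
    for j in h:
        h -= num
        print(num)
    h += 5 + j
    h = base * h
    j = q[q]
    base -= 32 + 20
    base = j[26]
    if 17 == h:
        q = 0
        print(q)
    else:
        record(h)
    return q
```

Transformed code:
def main(base, q):
    base = []
    for width in num:
        if h != 36:
            base.append(9 + j - (width > q))
    for j in h:
        h = h - num
        print(num)
    h = h + (5 + j)
    h = base * h
    j = q[q]
    base = base - (32 + 20)
    base = j[26]
    if 17 == h:
        q = 0
        print(q)
    else:
        record(h)
    return q

4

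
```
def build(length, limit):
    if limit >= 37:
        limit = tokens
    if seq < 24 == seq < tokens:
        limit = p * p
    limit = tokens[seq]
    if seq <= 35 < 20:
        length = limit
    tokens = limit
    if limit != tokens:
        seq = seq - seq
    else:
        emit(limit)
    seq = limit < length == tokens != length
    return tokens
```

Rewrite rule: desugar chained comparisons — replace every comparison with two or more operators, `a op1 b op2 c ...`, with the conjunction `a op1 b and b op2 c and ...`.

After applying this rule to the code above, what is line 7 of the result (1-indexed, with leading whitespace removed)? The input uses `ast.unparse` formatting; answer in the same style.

Transformed code:
def build(length, limit):
    if limit >= 37:
        limit = tokens
    if seq < 24 and 24 == seq and (seq < tokens):
        limit = p * p
    limit = tokens[seq]
    if seq <= 35 and 35 < 20:
        length = limit
    tokens = limit
    if limit != tokens:
        seq = seq - seq
    else:
        emit(limit)
    seq = limit < length and length == tokens and (tokens != length)
    return tokens

if seq <= 35 and 35 < 20:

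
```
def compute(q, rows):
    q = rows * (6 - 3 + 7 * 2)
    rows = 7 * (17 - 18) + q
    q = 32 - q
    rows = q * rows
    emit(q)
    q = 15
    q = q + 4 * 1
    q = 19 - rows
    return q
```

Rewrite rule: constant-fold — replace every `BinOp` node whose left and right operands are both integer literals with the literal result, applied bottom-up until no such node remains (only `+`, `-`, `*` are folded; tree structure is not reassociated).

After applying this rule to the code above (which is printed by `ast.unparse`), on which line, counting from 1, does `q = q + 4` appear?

Transformed code:
def compute(q, rows):
    q = rows * 17
    rows = -7 + q
    q = 32 - q
    rows = q * rows
    emit(q)
    q = 15
    q = q + 4
    q = 19 - rows
    return q

8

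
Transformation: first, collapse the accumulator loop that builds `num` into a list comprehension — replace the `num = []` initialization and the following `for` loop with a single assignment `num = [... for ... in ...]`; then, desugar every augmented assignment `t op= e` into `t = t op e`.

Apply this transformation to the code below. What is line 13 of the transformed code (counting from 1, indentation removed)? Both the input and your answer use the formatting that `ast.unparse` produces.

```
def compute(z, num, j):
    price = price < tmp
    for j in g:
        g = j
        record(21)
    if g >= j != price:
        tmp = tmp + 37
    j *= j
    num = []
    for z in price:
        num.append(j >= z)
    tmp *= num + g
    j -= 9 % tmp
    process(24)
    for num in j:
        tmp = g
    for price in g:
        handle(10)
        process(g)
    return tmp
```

for num in j:

Transformed code:
def compute(z, num, j):
    price = price < tmp
    for j in g:
        g = j
        record(21)
    if g >= j != price:
        tmp = tmp + 37
    j = j * j
    num = [j >= z for z in price]
    tmp = tmp * (num + g)
    j = j - 9 % tmp
    process(24)
    for num in j:
        tmp = g
    for price in g:
        handle(10)
        process(g)
    return tmp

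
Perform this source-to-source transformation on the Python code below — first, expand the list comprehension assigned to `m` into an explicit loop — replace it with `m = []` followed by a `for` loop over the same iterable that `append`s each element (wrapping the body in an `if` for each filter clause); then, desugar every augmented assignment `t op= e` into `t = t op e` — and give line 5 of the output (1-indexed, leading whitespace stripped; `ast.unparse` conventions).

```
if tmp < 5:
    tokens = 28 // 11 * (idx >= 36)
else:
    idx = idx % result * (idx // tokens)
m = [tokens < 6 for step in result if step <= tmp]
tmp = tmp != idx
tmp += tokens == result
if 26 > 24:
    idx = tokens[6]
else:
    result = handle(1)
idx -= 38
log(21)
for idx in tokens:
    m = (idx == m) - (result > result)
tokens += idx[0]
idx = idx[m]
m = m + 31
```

Transformed code:
if tmp < 5:
    tokens = 28 // 11 * (idx >= 36)
else:
    idx = idx % result * (idx // tokens)
m = []
for step in result:
    if step <= tmp:
        m.append(tokens < 6)
tmp = tmp != idx
tmp = tmp + (tokens == result)
if 26 > 24:
    idx = tokens[6]
else:
    result = handle(1)
idx = idx - 38
log(21)
for idx in tokens:
    m = (idx == m) - (result > result)
tokens = tokens + idx[0]
idx = idx[m]
m = m + 31

m = []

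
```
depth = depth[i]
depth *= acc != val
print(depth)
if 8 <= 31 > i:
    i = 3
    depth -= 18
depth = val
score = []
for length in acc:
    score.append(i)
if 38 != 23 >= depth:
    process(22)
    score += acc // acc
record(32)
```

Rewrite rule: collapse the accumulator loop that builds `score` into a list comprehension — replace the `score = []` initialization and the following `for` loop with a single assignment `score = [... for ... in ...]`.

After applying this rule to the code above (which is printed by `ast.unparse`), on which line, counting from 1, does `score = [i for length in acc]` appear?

Transformed code:
depth = depth[i]
depth *= acc != val
print(depth)
if 8 <= 31 > i:
    i = 3
    depth -= 18
depth = val
score = [i for length in acc]
if 38 != 23 >= depth:
    process(22)
    score += acc // acc
record(32)

8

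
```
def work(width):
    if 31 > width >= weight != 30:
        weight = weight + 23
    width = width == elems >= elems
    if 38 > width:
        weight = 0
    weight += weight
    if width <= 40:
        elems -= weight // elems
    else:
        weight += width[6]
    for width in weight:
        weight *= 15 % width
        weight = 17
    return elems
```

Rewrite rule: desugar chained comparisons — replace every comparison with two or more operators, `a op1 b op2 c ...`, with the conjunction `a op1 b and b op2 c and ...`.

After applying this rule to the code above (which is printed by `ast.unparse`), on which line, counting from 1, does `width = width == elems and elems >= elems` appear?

Transformed code:
def work(width):
    if 31 > width and width >= weight and (weight != 30):
        weight = weight + 23
    width = width == elems and elems >= elems
    if 38 > width:
        weight = 0
    weight += weight
    if width <= 40:
        elems -= weight // elems
    else:
        weight += width[6]
    for width in weight:
        weight *= 15 % width
        weight = 17
    return elems

4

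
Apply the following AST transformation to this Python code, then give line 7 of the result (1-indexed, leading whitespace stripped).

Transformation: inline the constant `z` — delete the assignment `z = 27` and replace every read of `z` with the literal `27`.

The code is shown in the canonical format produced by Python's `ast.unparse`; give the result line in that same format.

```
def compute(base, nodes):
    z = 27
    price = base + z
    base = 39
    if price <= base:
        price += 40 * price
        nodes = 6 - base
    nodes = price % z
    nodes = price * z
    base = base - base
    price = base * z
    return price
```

nodes = price % 27

Transformed code:
def compute(base, nodes):
    price = base + 27
    base = 39
    if price <= base:
        price += 40 * price
        nodes = 6 - base
    nodes = price % 27
    nodes = price * 27
    base = base - base
    price = base * 27
    return price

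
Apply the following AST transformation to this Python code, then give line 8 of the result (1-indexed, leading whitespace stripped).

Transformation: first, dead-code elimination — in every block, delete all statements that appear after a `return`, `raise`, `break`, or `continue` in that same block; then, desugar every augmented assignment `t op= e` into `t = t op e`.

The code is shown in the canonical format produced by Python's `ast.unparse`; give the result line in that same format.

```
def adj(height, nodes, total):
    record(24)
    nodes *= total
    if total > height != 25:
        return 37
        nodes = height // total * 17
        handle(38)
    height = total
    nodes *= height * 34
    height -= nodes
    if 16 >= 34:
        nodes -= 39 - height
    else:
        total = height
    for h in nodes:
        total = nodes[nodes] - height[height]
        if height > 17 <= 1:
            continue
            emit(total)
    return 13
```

height = height - nodes

Transformed code:
def adj(height, nodes, total):
    record(24)
    nodes = nodes * total
    if total > height != 25:
        return 37
    height = total
    nodes = nodes * (height * 34)
    height = height - nodes
    if 16 >= 34:
        nodes = nodes - (39 - height)
    else:
        total = height
    for h in nodes:
        total = nodes[nodes] - height[height]
        if height > 17 <= 1:
            continue
    return 13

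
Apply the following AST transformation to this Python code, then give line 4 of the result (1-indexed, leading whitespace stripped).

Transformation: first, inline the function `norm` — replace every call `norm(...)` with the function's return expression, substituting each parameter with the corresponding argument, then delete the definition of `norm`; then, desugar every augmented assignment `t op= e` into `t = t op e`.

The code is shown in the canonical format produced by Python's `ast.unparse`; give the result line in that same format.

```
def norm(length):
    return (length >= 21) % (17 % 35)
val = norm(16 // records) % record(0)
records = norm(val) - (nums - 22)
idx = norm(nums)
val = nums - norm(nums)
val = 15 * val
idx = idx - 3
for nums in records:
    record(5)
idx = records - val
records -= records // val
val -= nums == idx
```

val = nums - (nums >= 21) % (17 % 35)

Transformed code:
val = (16 // records >= 21) % (17 % 35) % record(0)
records = (val >= 21) % (17 % 35) - (nums - 22)
idx = (nums >= 21) % (17 % 35)
val = nums - (nums >= 21) % (17 % 35)
val = 15 * val
idx = idx - 3
for nums in records:
    record(5)
idx = records - val
records = records - records // val
val = val - (nums == idx)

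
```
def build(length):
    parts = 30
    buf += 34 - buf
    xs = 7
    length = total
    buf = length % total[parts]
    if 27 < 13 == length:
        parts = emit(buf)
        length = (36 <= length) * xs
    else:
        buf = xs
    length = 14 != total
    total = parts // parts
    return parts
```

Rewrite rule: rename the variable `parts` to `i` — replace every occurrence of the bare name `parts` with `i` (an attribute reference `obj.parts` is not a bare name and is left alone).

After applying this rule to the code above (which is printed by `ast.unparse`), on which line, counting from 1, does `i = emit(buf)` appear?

8

Transformed code:
def build(length):
    i = 30
    buf += 34 - buf
    xs = 7
    length = total
    buf = length % total[i]
    if 27 < 13 == length:
        i = emit(buf)
        length = (36 <= length) * xs
    else:
        buf = xs
    length = 14 != total
    total = i // i
    return i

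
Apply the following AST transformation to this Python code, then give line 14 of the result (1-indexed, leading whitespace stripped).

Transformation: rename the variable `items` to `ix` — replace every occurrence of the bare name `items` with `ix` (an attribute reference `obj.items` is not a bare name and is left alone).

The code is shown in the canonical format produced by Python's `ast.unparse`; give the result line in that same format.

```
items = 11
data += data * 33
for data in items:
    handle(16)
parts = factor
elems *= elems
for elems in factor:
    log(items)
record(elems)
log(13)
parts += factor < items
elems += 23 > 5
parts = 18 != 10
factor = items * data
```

Transformed code:
ix = 11
data += data * 33
for data in ix:
    handle(16)
parts = factor
elems *= elems
for elems in factor:
    log(ix)
record(elems)
log(13)
parts += factor < ix
elems += 23 > 5
parts = 18 != 10
factor = ix * data

factor = ix * data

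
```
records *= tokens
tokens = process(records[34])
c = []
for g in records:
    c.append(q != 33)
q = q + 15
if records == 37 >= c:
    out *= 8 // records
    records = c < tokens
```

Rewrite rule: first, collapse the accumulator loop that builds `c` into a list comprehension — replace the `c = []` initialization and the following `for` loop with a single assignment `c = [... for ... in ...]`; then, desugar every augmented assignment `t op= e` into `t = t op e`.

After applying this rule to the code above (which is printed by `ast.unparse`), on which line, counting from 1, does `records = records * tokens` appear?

1

Transformed code:
records = records * tokens
tokens = process(records[34])
c = [q != 33 for g in records]
q = q + 15
if records == 37 >= c:
    out = out * (8 // records)
    records = c < tokens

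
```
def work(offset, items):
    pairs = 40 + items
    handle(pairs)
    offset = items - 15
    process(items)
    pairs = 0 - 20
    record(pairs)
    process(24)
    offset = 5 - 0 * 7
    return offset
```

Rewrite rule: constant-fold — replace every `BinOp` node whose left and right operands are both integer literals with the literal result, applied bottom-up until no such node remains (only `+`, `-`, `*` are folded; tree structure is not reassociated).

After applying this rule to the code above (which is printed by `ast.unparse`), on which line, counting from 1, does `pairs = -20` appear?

Transformed code:
def work(offset, items):
    pairs = 40 + items
    handle(pairs)
    offset = items - 15
    process(items)
    pairs = -20
    record(pairs)
    process(24)
    offset = 5
    return offset

6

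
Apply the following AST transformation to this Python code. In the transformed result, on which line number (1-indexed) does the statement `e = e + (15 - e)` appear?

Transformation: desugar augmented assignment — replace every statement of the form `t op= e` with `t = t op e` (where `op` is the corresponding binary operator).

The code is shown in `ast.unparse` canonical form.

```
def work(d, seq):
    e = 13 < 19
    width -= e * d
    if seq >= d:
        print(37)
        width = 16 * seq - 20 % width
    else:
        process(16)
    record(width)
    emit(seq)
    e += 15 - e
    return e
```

Transformed code:
def work(d, seq):
    e = 13 < 19
    width = width - e * d
    if seq >= d:
        print(37)
        width = 16 * seq - 20 % width
    else:
        process(16)
    record(width)
    emit(seq)
    e = e + (15 - e)
    return e

11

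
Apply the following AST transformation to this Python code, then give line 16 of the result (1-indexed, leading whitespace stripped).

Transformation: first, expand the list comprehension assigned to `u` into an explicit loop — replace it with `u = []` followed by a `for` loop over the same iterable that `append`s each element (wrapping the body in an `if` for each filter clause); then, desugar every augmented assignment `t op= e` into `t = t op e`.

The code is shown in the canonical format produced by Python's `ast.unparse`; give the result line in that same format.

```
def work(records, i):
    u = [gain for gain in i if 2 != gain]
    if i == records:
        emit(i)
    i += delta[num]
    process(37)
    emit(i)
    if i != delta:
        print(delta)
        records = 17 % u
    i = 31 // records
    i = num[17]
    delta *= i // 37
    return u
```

delta = delta * (i // 37)

Transformed code:
def work(records, i):
    u = []
    for gain in i:
        if 2 != gain:
            u.append(gain)
    if i == records:
        emit(i)
    i = i + delta[num]
    process(37)
    emit(i)
    if i != delta:
        print(delta)
        records = 17 % u
    i = 31 // records
    i = num[17]
    delta = delta * (i // 37)
    return u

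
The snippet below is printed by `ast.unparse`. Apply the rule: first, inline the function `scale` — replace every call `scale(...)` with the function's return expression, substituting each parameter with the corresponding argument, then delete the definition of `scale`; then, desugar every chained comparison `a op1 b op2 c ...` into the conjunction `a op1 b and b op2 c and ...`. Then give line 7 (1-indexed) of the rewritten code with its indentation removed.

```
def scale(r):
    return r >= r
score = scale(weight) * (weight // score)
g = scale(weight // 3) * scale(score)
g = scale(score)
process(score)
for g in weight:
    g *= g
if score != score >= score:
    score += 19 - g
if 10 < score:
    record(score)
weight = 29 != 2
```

Transformed code:
score = (weight >= weight) * (weight // score)
g = (weight // 3 >= weight // 3) * (score >= score)
g = score >= score
process(score)
for g in weight:
    g *= g
if score != score and score >= score:
    score += 19 - g
if 10 < score:
    record(score)
weight = 29 != 2

if score != score and score >= score:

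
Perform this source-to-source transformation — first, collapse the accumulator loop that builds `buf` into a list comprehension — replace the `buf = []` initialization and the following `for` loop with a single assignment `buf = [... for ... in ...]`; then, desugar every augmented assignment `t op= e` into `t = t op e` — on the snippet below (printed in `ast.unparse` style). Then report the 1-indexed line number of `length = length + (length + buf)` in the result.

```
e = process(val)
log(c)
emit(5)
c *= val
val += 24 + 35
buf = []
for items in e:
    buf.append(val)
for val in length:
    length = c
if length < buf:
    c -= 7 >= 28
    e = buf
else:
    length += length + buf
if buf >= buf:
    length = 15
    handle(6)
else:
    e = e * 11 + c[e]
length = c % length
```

Transformed code:
e = process(val)
log(c)
emit(5)
c = c * val
val = val + (24 + 35)
buf = [val for items in e]
for val in length:
    length = c
if length < buf:
    c = c - (7 >= 28)
    e = buf
else:
    length = length + (length + buf)
if buf >= buf:
    length = 15
    handle(6)
else:
    e = e * 11 + c[e]
length = c % length

13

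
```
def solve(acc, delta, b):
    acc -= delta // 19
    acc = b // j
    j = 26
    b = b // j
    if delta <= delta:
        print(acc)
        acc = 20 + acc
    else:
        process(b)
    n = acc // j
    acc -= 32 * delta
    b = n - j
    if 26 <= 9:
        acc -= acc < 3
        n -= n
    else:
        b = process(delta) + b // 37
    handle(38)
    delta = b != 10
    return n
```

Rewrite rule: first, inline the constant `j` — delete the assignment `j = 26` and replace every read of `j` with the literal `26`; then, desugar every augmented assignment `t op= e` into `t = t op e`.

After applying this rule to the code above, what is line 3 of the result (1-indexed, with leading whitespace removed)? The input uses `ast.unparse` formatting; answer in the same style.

acc = b // 26

Transformed code:
def solve(acc, delta, b):
    acc = acc - delta // 19
    acc = b // 26
    b = b // 26
    if delta <= delta:
        print(acc)
        acc = 20 + acc
    else:
        process(b)
    n = acc // 26
    acc = acc - 32 * delta
    b = n - 26
    if 26 <= 9:
        acc = acc - (acc < 3)
        n = n - n
    else:
        b = process(delta) + b // 37
    handle(38)
    delta = b != 10
    return n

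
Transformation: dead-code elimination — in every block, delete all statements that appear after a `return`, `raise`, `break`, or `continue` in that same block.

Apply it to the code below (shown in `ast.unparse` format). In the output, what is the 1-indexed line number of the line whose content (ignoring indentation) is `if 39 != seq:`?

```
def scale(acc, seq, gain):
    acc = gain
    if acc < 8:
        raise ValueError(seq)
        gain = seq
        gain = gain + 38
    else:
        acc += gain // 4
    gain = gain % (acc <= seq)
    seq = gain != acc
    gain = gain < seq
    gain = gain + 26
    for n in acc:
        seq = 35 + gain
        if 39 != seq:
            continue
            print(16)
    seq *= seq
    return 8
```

13

Transformed code:
def scale(acc, seq, gain):
    acc = gain
    if acc < 8:
        raise ValueError(seq)
    else:
        acc += gain // 4
    gain = gain % (acc <= seq)
    seq = gain != acc
    gain = gain < seq
    gain = gain + 26
    for n in acc:
        seq = 35 + gain
        if 39 != seq:
            continue
    seq *= seq
    return 8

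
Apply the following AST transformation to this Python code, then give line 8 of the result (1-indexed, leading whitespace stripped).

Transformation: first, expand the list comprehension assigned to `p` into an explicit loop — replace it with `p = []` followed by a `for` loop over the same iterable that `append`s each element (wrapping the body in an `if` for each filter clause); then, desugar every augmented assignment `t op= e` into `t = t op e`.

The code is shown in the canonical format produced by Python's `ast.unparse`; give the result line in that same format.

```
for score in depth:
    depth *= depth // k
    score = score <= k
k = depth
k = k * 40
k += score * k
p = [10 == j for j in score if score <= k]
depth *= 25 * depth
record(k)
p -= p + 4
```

Transformed code:
for score in depth:
    depth = depth * (depth // k)
    score = score <= k
k = depth
k = k * 40
k = k + score * k
p = []
for j in score:
    if score <= k:
        p.append(10 == j)
depth = depth * (25 * depth)
record(k)
p = p - (p + 4)

for j in score:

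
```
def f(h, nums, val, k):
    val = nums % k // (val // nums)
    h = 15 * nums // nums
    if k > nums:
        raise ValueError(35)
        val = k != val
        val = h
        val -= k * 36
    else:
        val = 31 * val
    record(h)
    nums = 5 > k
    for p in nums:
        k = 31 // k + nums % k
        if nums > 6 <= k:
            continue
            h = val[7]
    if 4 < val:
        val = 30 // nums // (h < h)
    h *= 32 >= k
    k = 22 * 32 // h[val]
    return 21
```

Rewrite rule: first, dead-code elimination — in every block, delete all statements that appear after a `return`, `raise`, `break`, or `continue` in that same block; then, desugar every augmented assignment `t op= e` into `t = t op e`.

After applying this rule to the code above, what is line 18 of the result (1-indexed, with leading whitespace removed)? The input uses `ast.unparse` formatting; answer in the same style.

Transformed code:
def f(h, nums, val, k):
    val = nums % k // (val // nums)
    h = 15 * nums // nums
    if k > nums:
        raise ValueError(35)
    else:
        val = 31 * val
    record(h)
    nums = 5 > k
    for p in nums:
        k = 31 // k + nums % k
        if nums > 6 <= k:
            continue
    if 4 < val:
        val = 30 // nums // (h < h)
    h = h * (32 >= k)
    k = 22 * 32 // h[val]
    return 21

return 21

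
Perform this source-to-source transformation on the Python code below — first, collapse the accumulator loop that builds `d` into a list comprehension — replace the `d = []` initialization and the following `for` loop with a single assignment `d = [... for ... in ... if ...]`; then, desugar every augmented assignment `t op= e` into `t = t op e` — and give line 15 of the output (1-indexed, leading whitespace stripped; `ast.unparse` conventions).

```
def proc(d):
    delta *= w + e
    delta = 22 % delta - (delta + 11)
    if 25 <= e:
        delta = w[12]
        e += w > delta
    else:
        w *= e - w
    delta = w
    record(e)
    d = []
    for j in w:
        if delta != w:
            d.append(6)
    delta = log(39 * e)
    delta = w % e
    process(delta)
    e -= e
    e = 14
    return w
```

Transformed code:
def proc(d):
    delta = delta * (w + e)
    delta = 22 % delta - (delta + 11)
    if 25 <= e:
        delta = w[12]
        e = e + (w > delta)
    else:
        w = w * (e - w)
    delta = w
    record(e)
    d = [6 for j in w if delta != w]
    delta = log(39 * e)
    delta = w % e
    process(delta)
    e = e - e
    e = 14
    return w

e = e - e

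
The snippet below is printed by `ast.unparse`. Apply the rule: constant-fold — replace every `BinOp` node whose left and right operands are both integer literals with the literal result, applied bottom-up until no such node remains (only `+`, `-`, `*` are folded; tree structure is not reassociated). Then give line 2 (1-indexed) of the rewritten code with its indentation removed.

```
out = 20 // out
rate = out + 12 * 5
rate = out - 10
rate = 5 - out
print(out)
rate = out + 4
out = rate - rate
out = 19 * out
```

rate = out + 60

Transformed code:
out = 20 // out
rate = out + 60
rate = out - 10
rate = 5 - out
print(out)
rate = out + 4
out = rate - rate
out = 19 * out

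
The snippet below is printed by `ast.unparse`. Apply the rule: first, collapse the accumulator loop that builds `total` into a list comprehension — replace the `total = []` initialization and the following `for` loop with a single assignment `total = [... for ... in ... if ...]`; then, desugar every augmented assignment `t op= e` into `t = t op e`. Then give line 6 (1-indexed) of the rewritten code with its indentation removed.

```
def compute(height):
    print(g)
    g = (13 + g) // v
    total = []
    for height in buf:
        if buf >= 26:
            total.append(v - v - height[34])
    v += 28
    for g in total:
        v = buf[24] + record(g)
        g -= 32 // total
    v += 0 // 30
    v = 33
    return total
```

for g in total:

Transformed code:
def compute(height):
    print(g)
    g = (13 + g) // v
    total = [v - v - height[34] for height in buf if buf >= 26]
    v = v + 28
    for g in total:
        v = buf[24] + record(g)
        g = g - 32 // total
    v = v + 0 // 30
    v = 33
    return total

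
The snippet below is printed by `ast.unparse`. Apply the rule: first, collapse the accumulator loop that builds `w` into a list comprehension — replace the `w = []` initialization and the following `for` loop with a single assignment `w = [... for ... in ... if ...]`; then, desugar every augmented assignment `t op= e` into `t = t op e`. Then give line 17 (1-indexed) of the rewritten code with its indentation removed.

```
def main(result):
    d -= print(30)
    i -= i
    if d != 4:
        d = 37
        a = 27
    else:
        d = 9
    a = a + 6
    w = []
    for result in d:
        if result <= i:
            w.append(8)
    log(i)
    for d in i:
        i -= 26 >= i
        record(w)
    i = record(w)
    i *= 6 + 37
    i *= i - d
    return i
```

i = i * (i - d)

Transformed code:
def main(result):
    d = d - print(30)
    i = i - i
    if d != 4:
        d = 37
        a = 27
    else:
        d = 9
    a = a + 6
    w = [8 for result in d if result <= i]
    log(i)
    for d in i:
        i = i - (26 >= i)
        record(w)
    i = record(w)
    i = i * (6 + 37)
    i = i * (i - d)
    return i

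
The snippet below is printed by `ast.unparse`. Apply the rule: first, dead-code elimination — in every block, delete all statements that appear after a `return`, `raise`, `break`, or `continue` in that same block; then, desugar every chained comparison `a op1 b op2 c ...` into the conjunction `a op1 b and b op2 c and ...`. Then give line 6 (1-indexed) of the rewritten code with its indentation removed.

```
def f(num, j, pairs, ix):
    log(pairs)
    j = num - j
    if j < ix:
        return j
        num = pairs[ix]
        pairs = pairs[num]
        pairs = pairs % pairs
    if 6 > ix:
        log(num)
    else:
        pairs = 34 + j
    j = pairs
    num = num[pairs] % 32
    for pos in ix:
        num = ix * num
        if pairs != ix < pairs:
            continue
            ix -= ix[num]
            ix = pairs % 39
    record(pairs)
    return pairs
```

if 6 > ix:

Transformed code:
def f(num, j, pairs, ix):
    log(pairs)
    j = num - j
    if j < ix:
        return j
    if 6 > ix:
        log(num)
    else:
        pairs = 34 + j
    j = pairs
    num = num[pairs] % 32
    for pos in ix:
        num = ix * num
        if pairs != ix and ix < pairs:
            continue
    record(pairs)
    return pairs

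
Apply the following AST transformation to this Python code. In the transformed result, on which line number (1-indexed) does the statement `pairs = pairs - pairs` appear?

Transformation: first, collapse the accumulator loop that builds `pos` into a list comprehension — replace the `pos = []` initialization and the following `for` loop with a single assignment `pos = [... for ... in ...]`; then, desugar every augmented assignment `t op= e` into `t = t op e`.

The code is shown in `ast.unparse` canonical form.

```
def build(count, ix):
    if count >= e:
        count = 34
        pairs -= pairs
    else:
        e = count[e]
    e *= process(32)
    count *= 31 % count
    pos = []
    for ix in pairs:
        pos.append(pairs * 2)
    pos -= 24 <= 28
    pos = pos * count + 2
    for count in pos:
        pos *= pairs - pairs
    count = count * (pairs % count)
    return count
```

4

Transformed code:
def build(count, ix):
    if count >= e:
        count = 34
        pairs = pairs - pairs
    else:
        e = count[e]
    e = e * process(32)
    count = count * (31 % count)
    pos = [pairs * 2 for ix in pairs]
    pos = pos - (24 <= 28)
    pos = pos * count + 2
    for count in pos:
        pos = pos * (pairs - pairs)
    count = count * (pairs % count)
    return count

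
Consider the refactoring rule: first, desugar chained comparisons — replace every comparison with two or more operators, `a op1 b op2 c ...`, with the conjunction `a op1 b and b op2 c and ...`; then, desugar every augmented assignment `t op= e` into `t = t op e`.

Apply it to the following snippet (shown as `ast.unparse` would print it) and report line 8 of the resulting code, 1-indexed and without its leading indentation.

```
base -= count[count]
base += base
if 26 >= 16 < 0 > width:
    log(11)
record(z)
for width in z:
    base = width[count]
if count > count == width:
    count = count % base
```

Transformed code:
base = base - count[count]
base = base + base
if 26 >= 16 and 16 < 0 and (0 > width):
    log(11)
record(z)
for width in z:
    base = width[count]
if count > count and count == width:
    count = count % base

if count > count and count == width:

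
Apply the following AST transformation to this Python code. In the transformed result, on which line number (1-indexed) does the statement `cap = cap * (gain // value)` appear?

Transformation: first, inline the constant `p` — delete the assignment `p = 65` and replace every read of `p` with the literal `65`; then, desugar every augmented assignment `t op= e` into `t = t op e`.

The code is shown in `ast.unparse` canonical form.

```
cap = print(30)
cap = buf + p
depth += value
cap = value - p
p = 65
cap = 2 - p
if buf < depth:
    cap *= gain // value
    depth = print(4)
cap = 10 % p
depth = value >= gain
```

Transformed code:
cap = print(30)
cap = buf + 65
depth = depth + value
cap = value - 65
cap = 2 - 65
if buf < depth:
    cap = cap * (gain // value)
    depth = print(4)
cap = 10 % 65
depth = value >= gain

7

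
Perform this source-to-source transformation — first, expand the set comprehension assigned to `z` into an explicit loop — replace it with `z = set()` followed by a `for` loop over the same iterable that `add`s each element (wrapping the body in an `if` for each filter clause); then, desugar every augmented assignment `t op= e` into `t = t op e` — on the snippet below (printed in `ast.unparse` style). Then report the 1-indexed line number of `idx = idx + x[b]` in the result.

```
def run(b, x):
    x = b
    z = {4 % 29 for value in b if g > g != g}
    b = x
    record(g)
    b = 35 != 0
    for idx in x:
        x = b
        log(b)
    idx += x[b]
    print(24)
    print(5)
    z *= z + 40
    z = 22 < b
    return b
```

Transformed code:
def run(b, x):
    x = b
    z = set()
    for value in b:
        if g > g != g:
            z.add(4 % 29)
    b = x
    record(g)
    b = 35 != 0
    for idx in x:
        x = b
        log(b)
    idx = idx + x[b]
    print(24)
    print(5)
    z = z * (z + 40)
    z = 22 < b
    return b

13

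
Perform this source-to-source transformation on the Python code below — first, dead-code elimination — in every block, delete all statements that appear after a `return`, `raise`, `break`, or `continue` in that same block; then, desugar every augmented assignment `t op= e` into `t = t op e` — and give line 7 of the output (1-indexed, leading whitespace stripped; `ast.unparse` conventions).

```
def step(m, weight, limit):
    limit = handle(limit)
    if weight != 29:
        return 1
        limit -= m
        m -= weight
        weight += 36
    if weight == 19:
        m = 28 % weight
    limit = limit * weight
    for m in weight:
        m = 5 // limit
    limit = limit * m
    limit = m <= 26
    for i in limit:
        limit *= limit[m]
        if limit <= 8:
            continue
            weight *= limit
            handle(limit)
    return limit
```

Transformed code:
def step(m, weight, limit):
    limit = handle(limit)
    if weight != 29:
        return 1
    if weight == 19:
        m = 28 % weight
    limit = limit * weight
    for m in weight:
        m = 5 // limit
    limit = limit * m
    limit = m <= 26
    for i in limit:
        limit = limit * limit[m]
        if limit <= 8:
            continue
    return limit

limit = limit * weight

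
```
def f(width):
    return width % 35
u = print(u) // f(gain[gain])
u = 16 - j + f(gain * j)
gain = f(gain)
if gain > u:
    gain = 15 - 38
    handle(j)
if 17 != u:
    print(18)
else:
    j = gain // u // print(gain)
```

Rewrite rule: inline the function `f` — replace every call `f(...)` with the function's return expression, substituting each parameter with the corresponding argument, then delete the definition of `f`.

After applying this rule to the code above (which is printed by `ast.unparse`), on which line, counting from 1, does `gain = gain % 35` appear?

Transformed code:
u = print(u) // (gain[gain] % 35)
u = 16 - j + gain * j % 35
gain = gain % 35
if gain > u:
    gain = 15 - 38
    handle(j)
if 17 != u:
    print(18)
else:
    j = gain // u // print(gain)

3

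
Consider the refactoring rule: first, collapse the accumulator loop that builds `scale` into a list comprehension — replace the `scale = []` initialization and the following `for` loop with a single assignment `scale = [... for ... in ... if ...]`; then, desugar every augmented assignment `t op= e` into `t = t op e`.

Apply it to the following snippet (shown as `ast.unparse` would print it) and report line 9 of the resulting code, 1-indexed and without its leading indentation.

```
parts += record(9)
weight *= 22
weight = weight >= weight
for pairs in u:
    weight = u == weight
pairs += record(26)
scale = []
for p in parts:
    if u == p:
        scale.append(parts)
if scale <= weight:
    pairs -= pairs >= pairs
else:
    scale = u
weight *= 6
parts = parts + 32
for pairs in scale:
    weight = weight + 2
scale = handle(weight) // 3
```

pairs = pairs - (pairs >= pairs)

Transformed code:
parts = parts + record(9)
weight = weight * 22
weight = weight >= weight
for pairs in u:
    weight = u == weight
pairs = pairs + record(26)
scale = [parts for p in parts if u == p]
if scale <= weight:
    pairs = pairs - (pairs >= pairs)
else:
    scale = u
weight = weight * 6
parts = parts + 32
for pairs in scale:
    weight = weight + 2
scale = handle(weight) // 3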